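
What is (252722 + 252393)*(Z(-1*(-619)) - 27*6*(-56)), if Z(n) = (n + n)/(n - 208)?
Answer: 1883993080450/411 ≈ 4.5839e+9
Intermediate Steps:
Z(n) = 2*n/(-208 + n) (Z(n) = (2*n)/(-208 + n) = 2*n/(-208 + n))
(252722 + 252393)*(Z(-1*(-619)) - 27*6*(-56)) = (252722 + 252393)*(2*(-1*(-619))/(-208 - 1*(-619)) - 27*6*(-56)) = 505115*(2*619/(-208 + 619) - 162*(-56)) = 505115*(2*619/411 + 9072) = 505115*(2*619*(1/411) + 9072) = 505115*(1238/411 + 9072) = 505115*(3729830/411) = 1883993080450/411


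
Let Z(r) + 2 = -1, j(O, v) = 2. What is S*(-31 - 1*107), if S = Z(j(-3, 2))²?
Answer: -1242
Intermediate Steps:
Z(r) = -3 (Z(r) = -2 - 1 = -3)
S = 9 (S = (-3)² = 9)
S*(-31 - 1*107) = 9*(-31 - 1*107) = 9*(-31 - 107) = 9*(-138) = -1242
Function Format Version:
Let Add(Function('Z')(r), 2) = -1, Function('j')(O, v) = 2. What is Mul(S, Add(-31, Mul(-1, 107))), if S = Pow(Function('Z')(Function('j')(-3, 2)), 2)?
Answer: -1242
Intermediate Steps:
Function('Z')(r) = -3 (Function('Z')(r) = Add(-2, -1) = -3)
S = 9 (S = Pow(-3, 2) = 9)
Mul(S, Add(-31, Mul(-1, 107))) = Mul(9, Add(-31, Mul(-1, 107))) = Mul(9, Add(-31, -107)) = Mul(9, -138) = -1242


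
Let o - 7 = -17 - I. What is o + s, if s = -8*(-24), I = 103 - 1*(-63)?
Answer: 16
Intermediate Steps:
I = 166 (I = 103 + 63 = 166)
s = 192
o = -176 (o = 7 + (-17 - 1*166) = 7 + (-17 - 166) = 7 - 183 = -176)
o + s = -176 + 192 = 16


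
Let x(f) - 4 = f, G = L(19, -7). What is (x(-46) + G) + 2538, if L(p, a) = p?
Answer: 2515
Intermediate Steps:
G = 19
x(f) = 4 + f
(x(-46) + G) + 2538 = ((4 - 46) + 19) + 2538 = (-42 + 19) + 2538 = -23 + 2538 = 2515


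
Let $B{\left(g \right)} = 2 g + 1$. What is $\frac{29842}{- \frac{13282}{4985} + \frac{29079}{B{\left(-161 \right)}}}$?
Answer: $- \frac{15917573590}{49740779} \approx -320.01$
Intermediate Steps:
$B{\left(g \right)} = 1 + 2 g$
$\frac{29842}{- \frac{13282}{4985} + \frac{29079}{B{\left(-161 \right)}}} = \frac{29842}{- \frac{13282}{4985} + \frac{29079}{1 + 2 \left(-161\right)}} = \frac{29842}{\left(-13282\right) \frac{1}{4985} + \frac{29079}{1 - 322}} = \frac{29842}{- \frac{13282}{4985} + \frac{29079}{-321}} = \frac{29842}{- \frac{13282}{4985} + 29079 \left(- \frac{1}{321}\right)} = \frac{29842}{- \frac{13282}{4985} - \frac{9693}{107}} = \frac{29842}{- \frac{49740779}{533395}} = 29842 \left(- \frac{533395}{49740779}\right) = - \frac{15917573590}{49740779}$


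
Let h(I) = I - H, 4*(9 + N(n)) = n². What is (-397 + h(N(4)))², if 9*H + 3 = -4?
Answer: 13039321/81 ≈ 1.6098e+5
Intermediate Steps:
N(n) = -9 + n²/4
H = -7/9 (H = -⅓ + (⅑)*(-4) = -⅓ - 4/9 = -7/9 ≈ -0.77778)
h(I) = 7/9 + I (h(I) = I - 1*(-7/9) = I + 7/9 = 7/9 + I)
(-397 + h(N(4)))² = (-397 + (7/9 + (-9 + (¼)*4²)))² = (-397 + (7/9 + (-9 + (¼)*16)))² = (-397 + (7/9 + (-9 + 4)))² = (-397 + (7/9 - 5))² = (-397 - 38/9)² = (-3611/9)² = 13039321/81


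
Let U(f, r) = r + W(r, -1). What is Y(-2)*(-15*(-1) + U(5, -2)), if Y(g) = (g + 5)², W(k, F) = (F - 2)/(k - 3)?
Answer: 612/5 ≈ 122.40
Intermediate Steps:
W(k, F) = (-2 + F)/(-3 + k)
Y(g) = (5 + g)²
U(f, r) = r - 3/(-3 + r) (U(f, r) = r + (-2 - 1)/(-3 + r) = r - 3/(-3 + r))
Y(-2)*(-15*(-1) + U(5, -2)) = (5 - 2)²*(-15*(-1) + (-3 - 2*(-3 - 2))/(-3 - 2)) = 3²*(15 + (-3 - 2*(-5))/(-5)) = 9*(15 - (-3 + 10)/5) = 9*(15 - ⅕*7) = 9*(15 - 7/5) = 9*(68/5) = 612/5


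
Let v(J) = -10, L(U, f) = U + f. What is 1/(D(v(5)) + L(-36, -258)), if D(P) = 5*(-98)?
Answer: -1/784 ≈ -0.0012755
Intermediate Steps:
D(P) = -490
1/(D(v(5)) + L(-36, -258)) = 1/(-490 + (-36 - 258)) = 1/(-490 - 294) = 1/(-784) = -1/784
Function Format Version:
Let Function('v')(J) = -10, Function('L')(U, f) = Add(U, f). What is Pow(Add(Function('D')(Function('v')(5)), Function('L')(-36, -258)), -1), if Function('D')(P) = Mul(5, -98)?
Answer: Rational(-1, 784) ≈ -0.0012755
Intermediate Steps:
Function('D')(P) = -490
Pow(Add(Function('D')(Function('v')(5)), Function('L')(-36, -258)), -1) = Pow(Add(-490, Add(-36, -258)), -1) = Pow(Add(-490, -294), -1) = Pow(-784, -1) = Rational(-1, 784)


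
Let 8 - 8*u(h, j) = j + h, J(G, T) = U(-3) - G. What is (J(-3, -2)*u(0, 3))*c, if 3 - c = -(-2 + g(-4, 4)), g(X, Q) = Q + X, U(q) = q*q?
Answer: 15/2 ≈ 7.5000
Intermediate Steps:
U(q) = q**2
J(G, T) = 9 - G (J(G, T) = (-3)**2 - G = 9 - G)
c = 1 (c = 3 - (-1)*(-2 + (4 - 4)) = 3 - (-1)*(-2 + 0) = 3 - (-1)*(-2) = 3 - 1*2 = 3 - 2 = 1)
u(h, j) = 1 - h/8 - j/8 (u(h, j) = 1 - (j + h)/8 = 1 - (h + j)/8 = 1 + (-h/8 - j/8) = 1 - h/8 - j/8)
(J(-3, -2)*u(0, 3))*c = ((9 - 1*(-3))*(1 - 1/8*0 - 1/8*3))*1 = ((9 + 3)*(1 + 0 - 3/8))*1 = (12*(5/8))*1 = (15/2)*1 = 15/2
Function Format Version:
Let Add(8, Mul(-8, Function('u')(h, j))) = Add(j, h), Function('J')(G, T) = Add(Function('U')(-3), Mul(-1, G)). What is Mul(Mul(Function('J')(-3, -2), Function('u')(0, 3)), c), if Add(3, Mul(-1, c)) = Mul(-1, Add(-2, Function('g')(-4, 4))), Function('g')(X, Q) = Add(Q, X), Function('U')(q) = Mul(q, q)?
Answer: Rational(15, 2) ≈ 7.5000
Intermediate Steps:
Function('U')(q) = Pow(q, 2)
Function('J')(G, T) = Add(9, Mul(-1, G)) (Function('J')(G, T) = Add(Pow(-3, 2), Mul(-1, G)) = Add(9, Mul(-1, G)))
c = 1 (c = Add(3, Mul(-1, Mul(-1, Add(-2, Add(4, -4))))) = Add(3, Mul(-1, Mul(-1, Add(-2, 0)))) = Add(3, Mul(-1, Mul(-1, -2))) = Add(3, Mul(-1, 2)) = Add(3, -2) = 1)
Function('u')(h, j) = Add(1, Mul(Rational(-1, 8), h), Mul(Rational(-1, 8), j)) (Function('u')(h, j) = Add(1, Mul(Rational(-1, 8), Add(j, h))) = Add(1, Mul(Rational(-1, 8), Add(h, j))) = Add(1, Add(Mul(Rational(-1, 8), h), Mul(Rational(-1, 8), j))) = Add(1, Mul(Rational(-1, 8), h), Mul(Rational(-1, 8), j)))
Mul(Mul(Function('J')(-3, -2), Function('u')(0, 3)), c) = Mul(Mul(Add(9, Mul(-1, -3)), Add(1, Mul(Rational(-1, 8), 0), Mul(Rational(-1, 8), 3))), 1) = Mul(Mul(Add(9, 3), Add(1, 0, Rational(-3, 8))), 1) = Mul(Mul(12, Rational(5, 8)), 1) = Mul(Rational(15, 2), 1) = Rational(15, 2)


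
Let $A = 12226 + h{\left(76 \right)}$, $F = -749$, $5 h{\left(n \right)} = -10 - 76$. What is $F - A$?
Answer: $- \frac{64789}{5} \approx -12958.0$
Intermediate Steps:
$h{\left(n \right)} = - \frac{86}{5}$ ($h{\left(n \right)} = \frac{-10 - 76}{5} = \frac{1}{5} \left(-86\right) = - \frac{86}{5}$)
$A = \frac{61044}{5}$ ($A = 12226 - \frac{86}{5} = \frac{61044}{5} \approx 12209.0$)
$F - A = -749 - \frac{61044}{5} = - \frac{64789}{5}$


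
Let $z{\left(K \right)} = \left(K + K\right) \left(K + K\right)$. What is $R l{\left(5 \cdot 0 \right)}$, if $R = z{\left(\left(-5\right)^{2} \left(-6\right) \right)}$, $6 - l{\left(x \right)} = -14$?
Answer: $1800000$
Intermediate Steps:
$z{\left(K \right)} = 4 K^{2}$ ($z{\left(K \right)} = 2 K 2 K = 4 K^{2}$)
$l{\left(x \right)} = 20$ ($l{\left(x \right)} = 6 - -14 = 6 + 14 = 20$)
$R = 90000$ ($R = 4 \left(\left(-5\right)^{2} \left(-6\right)\right)^{2} = 4 \left(25 \left(-6\right)\right)^{2} = 4 \left(-150\right)^{2} = 4 \cdot 22500 = 90000$)
$R l{\left(5 \cdot 0 \right)} = 90000 \cdot 20 = 1800000$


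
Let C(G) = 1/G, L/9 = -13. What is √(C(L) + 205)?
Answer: 4*√19487/39 ≈ 14.318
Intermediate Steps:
L = -117 (L = 9*(-13) = -117)
√(C(L) + 205) = √(1/(-117) + 205) = √(-1/117 + 205) = √(23984/117) = 4*√19487/39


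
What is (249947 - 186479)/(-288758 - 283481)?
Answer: -63468/572239 ≈ -0.11091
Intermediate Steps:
(249947 - 186479)/(-288758 - 283481) = 63468/(-572239) = 63468*(-1/572239) = -63468/572239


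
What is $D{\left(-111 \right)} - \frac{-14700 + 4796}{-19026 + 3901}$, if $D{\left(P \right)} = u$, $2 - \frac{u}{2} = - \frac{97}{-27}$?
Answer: $- \frac{1568158}{408375} \approx -3.84$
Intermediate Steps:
$u = - \frac{86}{27}$ ($u = 4 - 2 \left(- \frac{97}{-27}\right) = 4 - 2 \left(\left(-97\right) \left(- \frac{1}{27}\right)\right) = 4 - \frac{194}{27} = - \frac{86}{27} \approx -3.1852$)
$D{\left(P \right)} = - \frac{86}{27}$
$D{\left(-111 \right)} - \frac{-14700 + 4796}{-19026 + 3901} = - \frac{86}{27} - \frac{-14700 + 4796}{-19026 + 3901} = - \frac{86}{27} - - \frac{9904}{-15125} = - \frac{86}{27} - \left(-9904\right) \left(- \frac{1}{15125}\right) = - \frac{86}{27} - \frac{9904}{15125} = - \frac{1568158}{408375}$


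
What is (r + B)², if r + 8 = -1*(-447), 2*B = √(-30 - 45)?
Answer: 770809/4 + 2195*I*√3 ≈ 1.927e+5 + 3801.9*I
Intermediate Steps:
B = 5*I*√3/2 (B = √(-30 - 45)/2 = √(-75)/2 = (5*I*√3)/2 = 5*I*√3/2 ≈ 4.3301*I)
r = 439 (r = -8 - 1*(-447) = -8 + 447 = 439)
(r + B)² = (439 + 5*I*√3/2)²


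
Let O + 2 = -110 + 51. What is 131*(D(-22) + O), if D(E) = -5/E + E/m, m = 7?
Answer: -1289433/154 ≈ -8372.9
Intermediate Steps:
O = -61 (O = -2 + (-110 + 51) = -2 - 59 = -61)
D(E) = -5/E + E/7
131*(D(-22) + O) = 131*((-5/(-22) + (1/7)*(-22)) - 61) = 131*((-5*(-1/22) - 22/7) - 61) = 131*((5/22 - 22/7) - 61) = 131*(-449/154 - 61) = 131*(-9843/154) = -1289433/154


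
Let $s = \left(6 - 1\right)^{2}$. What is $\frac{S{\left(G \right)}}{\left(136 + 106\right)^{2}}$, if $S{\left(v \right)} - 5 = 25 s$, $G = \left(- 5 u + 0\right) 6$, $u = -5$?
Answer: $\frac{315}{29282} \approx 0.010757$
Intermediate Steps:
$s = 25$ ($s = 5^{2} = 25$)
$G = 150$ ($G = \left(\left(-5\right) \left(-5\right) + 0\right) 6 = \left(25 + 0\right) 6 = 25 \cdot 6 = 150$)
$S{\left(v \right)} = 630$ ($S{\left(v \right)} = 5 + 25 \cdot 25 = 5 + 625 = 630$)
$\frac{S{\left(G \right)}}{\left(136 + 106\right)^{2}} = \frac{630}{\left(136 + 106\right)^{2}} = \frac{630}{242^{2}} = \frac{630}{58564} = 630 \cdot \frac{1}{58564} = \frac{315}{29282}$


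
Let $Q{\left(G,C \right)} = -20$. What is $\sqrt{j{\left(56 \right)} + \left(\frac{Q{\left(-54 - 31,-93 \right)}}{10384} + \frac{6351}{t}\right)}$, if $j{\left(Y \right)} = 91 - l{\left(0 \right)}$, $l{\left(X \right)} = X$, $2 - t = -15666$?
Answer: $\frac{\sqrt{2362756602629258}}{5084266} \approx 9.5605$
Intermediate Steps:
$t = 15668$ ($t = 2 - -15666 = 2 + 15666 = 15668$)
$j{\left(Y \right)} = 91$ ($j{\left(Y \right)} = 91 - 0 = 91 + 0 = 91$)
$\sqrt{j{\left(56 \right)} + \left(\frac{Q{\left(-54 - 31,-93 \right)}}{10384} + \frac{6351}{t}\right)} = \sqrt{91 + \left(- \frac{20}{10384} + \frac{6351}{15668}\right)} = \sqrt{91 + \left(\left(-20\right) \frac{1}{10384} + 6351 \cdot \frac{1}{15668}\right)} = \sqrt{91 + \left(- \frac{5}{2596} + \frac{6351}{15668}\right)} = \sqrt{91 + \frac{2051107}{5084266}} = \sqrt{\frac{464719313}{5084266}} = \frac{\sqrt{2362756602629258}}{5084266}$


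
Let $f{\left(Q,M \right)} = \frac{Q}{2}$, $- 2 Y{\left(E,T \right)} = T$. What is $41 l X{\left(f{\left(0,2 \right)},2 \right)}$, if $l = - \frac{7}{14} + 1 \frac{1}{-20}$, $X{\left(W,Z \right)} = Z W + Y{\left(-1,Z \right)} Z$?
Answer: $\frac{451}{10} \approx 45.1$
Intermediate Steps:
$Y{\left(E,T \right)} = - \frac{T}{2}$
$f{\left(Q,M \right)} = \frac{Q}{2}$ ($f{\left(Q,M \right)} = Q \frac{1}{2} = \frac{Q}{2}$)
$X{\left(W,Z \right)} = - \frac{Z^{2}}{2} + W Z$ ($X{\left(W,Z \right)} = Z W + - \frac{Z}{2} Z = W Z - \frac{Z^{2}}{2} = - \frac{Z^{2}}{2} + W Z$)
$l = - \frac{11}{20}$ ($l = \left(-7\right) \frac{1}{14} + 1 \left(- \frac{1}{20}\right) = - \frac{1}{2} - \frac{1}{20} = - \frac{11}{20} \approx -0.55$)
$41 l X{\left(f{\left(0,2 \right)},2 \right)} = 41 \left(- \frac{11}{20}\right) \frac{1}{2} \cdot 2 \left(\left(-1\right) 2 + 2 \cdot \frac{1}{2} \cdot 0\right) = - \frac{451 \cdot \frac{1}{2} \cdot 2 \left(-2 + 2 \cdot 0\right)}{20} = - \frac{451 \cdot \frac{1}{2} \cdot 2 \left(-2 + 0\right)}{20} = - \frac{451 \cdot \frac{1}{2} \cdot 2 \left(-2\right)}{20} = \left(- \frac{451}{20}\right) \left(-2\right) = \frac{451}{10}$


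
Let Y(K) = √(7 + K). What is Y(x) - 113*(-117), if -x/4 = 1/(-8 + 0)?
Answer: 13221 + √30/2 ≈ 13224.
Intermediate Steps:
x = ½ (x = -4/(-8 + 0) = -4/(-8) = -4*(-⅛) = ½ ≈ 0.50000)
Y(x) - 113*(-117) = √(7 + ½) - 113*(-117) = √(15/2) + 13221 = √30/2 + 13221 = 13221 + √30/2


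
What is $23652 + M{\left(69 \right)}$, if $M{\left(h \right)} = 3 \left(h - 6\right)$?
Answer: $23841$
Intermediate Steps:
$M{\left(h \right)} = -18 + 3 h$ ($M{\left(h \right)} = 3 \left(-6 + h\right) = -18 + 3 h$)
$23652 + M{\left(69 \right)} = 23652 + \left(-18 + 3 \cdot 69\right) = 23652 + \left(-18 + 207\right) = 23652 + 189 = 23841$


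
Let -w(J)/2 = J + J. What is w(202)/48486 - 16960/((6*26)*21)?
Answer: -34373732/6618339 ≈ -5.1937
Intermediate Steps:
w(J) = -4*J (w(J) = -2*(J + J) = -4*J)
w(202)/48486 - 16960/((6*26)*21) = -4*202/48486 - 16960/((6*26)*21) = -808*1/48486 - 16960/(156*21) = -404/24243 - 16960/3276 = -404/24243 - 16960*1/3276 = -404/24243 - 4240/819 = -34373732/6618339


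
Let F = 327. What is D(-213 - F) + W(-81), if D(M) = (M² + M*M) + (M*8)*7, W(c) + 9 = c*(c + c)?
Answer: 566073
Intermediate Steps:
W(c) = -9 + 2*c² (W(c) = -9 + c*(c + c) = -9 + c*(2*c) = -9 + 2*c²)
D(M) = 2*M² + 56*M (D(M) = (M² + M²) + (8*M)*7 = 2*M² + 56*M)
D(-213 - F) + W(-81) = 2*(-213 - 1*327)*(28 + (-213 - 1*327)) + (-9 + 2*(-81)²) = 2*(-213 - 327)*(28 + (-213 - 327)) + (-9 + 2*6561) = 2*(-540)*(28 - 540) + (-9 + 13122) = 2*(-540)*(-512) + 13113 = 552960 + 13113 = 566073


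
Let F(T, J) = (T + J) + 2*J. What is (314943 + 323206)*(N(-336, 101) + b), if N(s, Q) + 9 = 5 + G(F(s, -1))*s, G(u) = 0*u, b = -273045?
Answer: -174245946301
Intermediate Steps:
F(T, J) = T + 3*J (F(T, J) = (J + T) + 2*J = T + 3*J)
G(u) = 0
N(s, Q) = -4 (N(s, Q) = -9 + (5 + 0*s) = -9 + (5 + 0) = -9 + 5 = -4)
(314943 + 323206)*(N(-336, 101) + b) = (314943 + 323206)*(-4 - 273045) = 638149*(-273049) = -174245946301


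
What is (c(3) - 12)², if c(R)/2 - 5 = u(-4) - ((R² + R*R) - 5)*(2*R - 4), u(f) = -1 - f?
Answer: 2304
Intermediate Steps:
c(R) = 16 - 2*(-5 + 2*R²)*(-4 + 2*R) (c(R) = 10 + 2*((-1 - 1*(-4)) - ((R² + R*R) - 5)*(2*R - 4)) = 10 + 2*((-1 + 4) - ((R² + R²) - 5)*(-4 + 2*R)) = 10 + 2*(3 - (2*R² - 5)*(-4 + 2*R)) = 10 + 2*(3 - (-5 + 2*R²)*(-4 + 2*R)) = 10 + (6 - 2*(-5 + 2*R²)*(-4 + 2*R)) = 16 - 2*(-5 + 2*R²)*(-4 + 2*R))
(c(3) - 12)² = ((-24 - 8*3³ + 16*3² + 20*3) - 12)² = ((-24 - 8*27 + 16*9 + 60) - 12)² = ((-24 - 216 + 144 + 60) - 12)² = (-36 - 12)² = (-48)² = 2304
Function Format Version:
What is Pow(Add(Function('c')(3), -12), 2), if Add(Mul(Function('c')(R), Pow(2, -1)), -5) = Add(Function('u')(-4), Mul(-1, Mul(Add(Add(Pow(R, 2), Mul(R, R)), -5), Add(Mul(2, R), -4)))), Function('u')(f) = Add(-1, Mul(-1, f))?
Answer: 2304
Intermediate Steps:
Function('c')(R) = Add(16, Mul(-2, Add(-5, Mul(2, Pow(R, 2))), Add(-4, Mul(2, R)))) (Function('c')(R) = Add(10, Mul(2, Add(Add(-1, Mul(-1, -4)), Mul(-1, Mul(Add(Add(Pow(R, 2), Mul(R, R)), -5), Add(Mul(2, R), -4)))))) = Add(10, Mul(2, Add(Add(-1, 4), Mul(-1, Mul(Add(Add(Pow(R, 2), Pow(R, 2)), -5), Add(-4, Mul(2, R))))))) = Add(10, Mul(2, Add(3, Mul(-1, Mul(Add(Mul(2, Pow(R, 2)), -5), Add(-4, Mul(2, R))))))) = Add(10, Mul(2, Add(3, Mul(-1, Mul(Add(-5, Mul(2, Pow(R, 2))), Add(-4, Mul(2, R))))))) = Add(10, Mul(2, Add(3, Mul(-1, Add(-5, Mul(2, Pow(R, 2))), Add(-4, Mul(2, R)))))) = Add(10, Add(6, Mul(-2, Add(-5, Mul(2, Pow(R, 2))), Add(-4, Mul(2, R))))) = Add(16, Mul(-2, Add(-5, Mul(2, Pow(R, 2))), Add(-4, Mul(2, R)))))
Pow(Add(Function('c')(3), -12), 2) = Pow(Add(Add(-24, Mul(-8, Pow(3, 3)), Mul(16, Pow(3, 2)), Mul(20, 3)), -12), 2) = Pow(Add(Add(-24, Mul(-8, 27), Mul(16, 9), 60), -12), 2) = Pow(Add(Add(-24, -216, 144, 60), -12), 2) = Pow(Add(-36, -12), 2) = Pow(-48, 2) = 2304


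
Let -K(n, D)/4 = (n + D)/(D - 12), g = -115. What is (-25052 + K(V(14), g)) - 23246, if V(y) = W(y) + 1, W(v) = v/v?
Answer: -6134298/127 ≈ -48302.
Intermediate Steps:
W(v) = 1
V(y) = 2 (V(y) = 1 + 1 = 2)
K(n, D) = -4*(D + n)/(-12 + D) (K(n, D) = -4*(n + D)/(D - 12) = -4*(D + n)/(-12 + D))
(-25052 + K(V(14), g)) - 23246 = (-25052 + 4*(-1*(-115) - 1*2)/(-12 - 115)) - 23246 = (-25052 + 4*(115 - 2)/(-127)) - 23246 = (-25052 + 4*(-1/127)*113) - 23246 = (-25052 - 452/127) - 23246 = -3182056/127 - 23246 = -6134298/127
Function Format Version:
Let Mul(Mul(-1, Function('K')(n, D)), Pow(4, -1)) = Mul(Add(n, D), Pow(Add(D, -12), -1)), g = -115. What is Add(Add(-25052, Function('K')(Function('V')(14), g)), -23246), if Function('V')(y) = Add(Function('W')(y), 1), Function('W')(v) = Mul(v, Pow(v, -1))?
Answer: Rational(-6134298, 127) ≈ -48302.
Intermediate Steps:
Function('W')(v) = 1
Function('V')(y) = 2 (Function('V')(y) = Add(1, 1) = 2)
Function('K')(n, D) = Mul(-4, Pow(Add(-12, D), -1), Add(D, n)) (Function('K')(n, D) = Mul(-4, Mul(Add(n, D), Pow(Add(D, -12), -1))) = Mul(-4, Mul(Add(D, n), Pow(Add(-12, D), -1))) = Mul(-4, Mul(Pow(Add(-12, D), -1), Add(D, n))) = Mul(-4, Pow(Add(-12, D), -1), Add(D, n)))
Add(Add(-25052, Function('K')(Function('V')(14), g)), -23246) = Add(Add(-25052, Mul(4, Pow(Add(-12, -115), -1), Add(Mul(-1, -115), Mul(-1, 2)))), -23246) = Add(Add(-25052, Mul(4, Pow(-127, -1), Add(115, -2))), -23246) = Add(Add(-25052, Mul(4, Rational(-1, 127), 113)), -23246) = Add(Add(-25052, Rational(-452, 127)), -23246) = Add(Rational(-3182056, 127), -23246) = Rational(-6134298, 127)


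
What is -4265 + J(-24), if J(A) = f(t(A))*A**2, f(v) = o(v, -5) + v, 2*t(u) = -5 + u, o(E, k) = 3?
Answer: -10889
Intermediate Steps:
t(u) = -5/2 + u/2 (t(u) = (-5 + u)/2 = -5/2 + u/2)
f(v) = 3 + v
J(A) = A**2*(1/2 + A/2) (J(A) = (3 + (-5/2 + A/2))*A**2 = (1/2 + A/2)*A**2 = A**2*(1/2 + A/2))
-4265 + J(-24) = -4265 + (1/2)*(-24)**2*(1 - 24) = -4265 + (1/2)*576*(-23) = -4265 - 6624 = -10889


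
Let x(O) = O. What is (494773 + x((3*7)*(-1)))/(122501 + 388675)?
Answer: 61844/63897 ≈ 0.96787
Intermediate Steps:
(494773 + x((3*7)*(-1)))/(122501 + 388675) = (494773 + (3*7)*(-1))/(122501 + 388675) = (494773 + 21*(-1))/511176 = (494773 - 21)*(1/511176) = 494752*(1/511176) = 61844/63897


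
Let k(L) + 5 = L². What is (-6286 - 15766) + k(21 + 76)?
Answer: -12648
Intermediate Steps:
k(L) = -5 + L²
(-6286 - 15766) + k(21 + 76) = (-6286 - 15766) + (-5 + (21 + 76)²) = -22052 + (-5 + 97²) = -22052 + (-5 + 9409) = -22052 + 9404 = -12648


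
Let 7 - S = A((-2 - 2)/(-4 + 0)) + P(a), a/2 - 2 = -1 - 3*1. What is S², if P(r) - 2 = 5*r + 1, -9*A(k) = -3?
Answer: 5041/9 ≈ 560.11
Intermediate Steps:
A(k) = ⅓ (A(k) = -⅑*(-3) = ⅓)
a = -4 (a = 4 + 2*(-1 - 3*1) = 4 + 2*(-1 - 3) = 4 + 2*(-4) = 4 - 8 = -4)
P(r) = 3 + 5*r (P(r) = 2 + (5*r + 1) = 2 + (1 + 5*r) = 3 + 5*r)
S = 71/3 (S = 7 - (⅓ + (3 + 5*(-4))) = 7 - (⅓ + (3 - 20)) = 7 - (⅓ - 17) = 7 - 1*(-50/3) = 7 + 50/3 = 71/3 ≈ 23.667)
S² = (71/3)² = 5041/9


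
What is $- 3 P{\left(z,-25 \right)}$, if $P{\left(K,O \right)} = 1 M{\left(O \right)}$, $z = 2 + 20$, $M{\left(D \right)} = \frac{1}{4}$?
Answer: $- \frac{3}{4} \approx -0.75$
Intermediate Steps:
$M{\left(D \right)} = \frac{1}{4}$
$z = 22$
$P{\left(K,O \right)} = \frac{1}{4}$ ($P{\left(K,O \right)} = 1 \cdot \frac{1}{4} = \frac{1}{4}$)
$- 3 P{\left(z,-25 \right)} = \left(-3\right) \frac{1}{4} = - \frac{3}{4}$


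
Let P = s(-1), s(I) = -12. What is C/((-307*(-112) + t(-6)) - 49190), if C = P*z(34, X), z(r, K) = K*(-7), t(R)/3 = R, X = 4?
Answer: -42/1853 ≈ -0.022666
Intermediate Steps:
t(R) = 3*R
z(r, K) = -7*K
P = -12
C = 336 (C = -(-84)*4 = -12*(-28) = 336)
C/((-307*(-112) + t(-6)) - 49190) = 336/((-307*(-112) + 3*(-6)) - 49190) = 336/((34384 - 18) - 49190) = 336/(34366 - 49190) = 336/(-14824) = 336*(-1/14824) = -42/1853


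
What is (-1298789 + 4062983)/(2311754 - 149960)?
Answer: 460699/360299 ≈ 1.2787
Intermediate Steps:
(-1298789 + 4062983)/(2311754 - 149960) = 2764194/2161794 = 2764194*(1/2161794) = 460699/360299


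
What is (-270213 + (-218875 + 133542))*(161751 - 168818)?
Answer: 2512643582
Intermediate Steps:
(-270213 + (-218875 + 133542))*(161751 - 168818) = (-270213 - 85333)*(-7067) = -355546*(-7067) = 2512643582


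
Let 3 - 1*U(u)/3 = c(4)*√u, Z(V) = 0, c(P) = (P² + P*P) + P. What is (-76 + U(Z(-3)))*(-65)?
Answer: 4355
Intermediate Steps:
c(P) = P + 2*P² (c(P) = (P² + P²) + P = 2*P² + P = P + 2*P²)
U(u) = 9 - 108*√u (U(u) = 9 - 3*4*(1 + 2*4)*√u = 9 - 3*4*(1 + 8)*√u = 9 - 3*4*9*√u = 9 - 108*√u)
(-76 + U(Z(-3)))*(-65) = (-76 + (9 - 108*√0))*(-65) = (-76 + (9 - 108*0))*(-65) = (-76 + (9 + 0))*(-65) = (-76 + 9)*(-65) = -67*(-65) = 4355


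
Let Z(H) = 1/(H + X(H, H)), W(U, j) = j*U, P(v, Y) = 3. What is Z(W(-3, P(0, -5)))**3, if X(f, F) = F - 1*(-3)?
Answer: -1/3375 ≈ -0.00029630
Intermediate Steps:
X(f, F) = 3 + F (X(f, F) = F + 3 = 3 + F)
W(U, j) = U*j
Z(H) = 1/(3 + 2*H) (Z(H) = 1/(H + (3 + H)) = 1/(3 + 2*H))
Z(W(-3, P(0, -5)))**3 = (1/(3 + 2*(-3*3)))**3 = (1/(3 + 2*(-9)))**3 = (1/(3 - 18))**3 = (1/(-15))**3 = (-1/15)**3 = -1/3375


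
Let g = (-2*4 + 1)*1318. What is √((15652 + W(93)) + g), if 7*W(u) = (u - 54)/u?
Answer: √302596735/217 ≈ 80.163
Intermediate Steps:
W(u) = (-54 + u)/(7*u) (W(u) = ((u - 54)/u)/7 = ((-54 + u)/u)/7 = (-54 + u)/(7*u))
g = -9226 (g = (-8 + 1)*1318 = -7*1318 = -9226)
√((15652 + W(93)) + g) = √((15652 + (⅐)*(-54 + 93)/93) - 9226) = √((15652 + (⅐)*(1/93)*39) - 9226) = √((15652 + 13/217) - 9226) = √(3396497/217 - 9226) = √(1394455/217) = √302596735/217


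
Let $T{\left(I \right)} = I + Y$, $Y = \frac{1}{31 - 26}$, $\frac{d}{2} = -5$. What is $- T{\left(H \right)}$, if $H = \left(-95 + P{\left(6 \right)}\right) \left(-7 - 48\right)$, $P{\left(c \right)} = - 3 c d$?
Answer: $\frac{23374}{5} \approx 4674.8$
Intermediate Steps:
$d = -10$ ($d = 2 \left(-5\right) = -10$)
$P{\left(c \right)} = 30 c$ ($P{\left(c \right)} = - 3 c \left(-10\right) = 30 c$)
$H = -4675$ ($H = \left(-95 + 30 \cdot 6\right) \left(-7 - 48\right) = \left(-95 + 180\right) \left(-55\right) = 85 \left(-55\right) = -4675$)
$Y = \frac{1}{5} \approx 0.2$
$T{\left(I \right)} = \frac{1}{5} + I$ ($T{\left(I \right)} = I + \frac{1}{5} = \frac{1}{5} + I$)
$- T{\left(H \right)} = - (\frac{1}{5} - 4675) = \left(-1\right) \left(- \frac{23374}{5}\right) = \frac{23374}{5}$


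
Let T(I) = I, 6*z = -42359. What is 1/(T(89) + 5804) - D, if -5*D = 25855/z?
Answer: -182793859/249621587 ≈ -0.73228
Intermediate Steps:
z = -42359/6 (z = (1/6)*(-42359) = -42359/6 ≈ -7059.8)
D = 31026/42359 (D = -5171/(-42359/6) = -5171*(-6)/42359 = -1/5*(-155130/42359) = 31026/42359 ≈ 0.73245)
1/(T(89) + 5804) - D = 1/(89 + 5804) - 1*31026/42359 = 1/5893 - 31026/42359 = -182793859/249621587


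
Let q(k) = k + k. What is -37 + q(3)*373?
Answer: 2201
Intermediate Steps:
q(k) = 2*k
-37 + q(3)*373 = -37 + (2*3)*373 = -37 + 6*373 = -37 + 2238 = 2201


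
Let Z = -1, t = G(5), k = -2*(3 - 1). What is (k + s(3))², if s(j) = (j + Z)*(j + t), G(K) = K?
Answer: 144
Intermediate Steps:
k = -4 (k = -2*2 = -4)
t = 5
s(j) = (-1 + j)*(5 + j) (s(j) = (j - 1)*(j + 5) = (-1 + j)*(5 + j))
(k + s(3))² = (-4 + (-5 + 3² + 4*3))² = (-4 + (-5 + 9 + 12))² = (-4 + 16)² = 12² = 144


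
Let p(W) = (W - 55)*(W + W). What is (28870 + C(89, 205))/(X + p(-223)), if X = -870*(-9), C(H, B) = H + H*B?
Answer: 23602/65909 ≈ 0.35810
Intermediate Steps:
p(W) = 2*W*(-55 + W) (p(W) = (-55 + W)*(2*W) = 2*W*(-55 + W))
C(H, B) = H + B*H
X = 7830
(28870 + C(89, 205))/(X + p(-223)) = (28870 + 89*(1 + 205))/(7830 + 2*(-223)*(-55 - 223)) = (28870 + 89*206)/(7830 + 2*(-223)*(-278)) = (28870 + 18334)/(7830 + 123988) = 47204/131818 = 47204*(1/131818) = 23602/65909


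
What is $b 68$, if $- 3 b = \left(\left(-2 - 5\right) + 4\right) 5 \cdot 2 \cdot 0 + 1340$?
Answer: $- \frac{91120}{3} \approx -30373.0$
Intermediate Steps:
$b = - \frac{1340}{3}$ ($b = - \frac{\left(\left(-2 - 5\right) + 4\right) 5 \cdot 2 \cdot 0 + 1340}{3} = - \frac{\left(-7 + 4\right) 10 \cdot 0 + 1340}{3} = - \frac{\left(-3\right) 0 + 1340}{3} = - \frac{0 + 1340}{3} = \left(- \frac{1}{3}\right) 1340 = - \frac{1340}{3} \approx -446.67$)
$b 68 = \left(- \frac{1340}{3}\right) 68 = - \frac{91120}{3}$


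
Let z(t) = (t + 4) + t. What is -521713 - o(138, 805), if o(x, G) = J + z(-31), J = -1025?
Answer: -520630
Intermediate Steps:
z(t) = 4 + 2*t (z(t) = (4 + t) + t = 4 + 2*t)
o(x, G) = -1083 (o(x, G) = -1025 + (4 + 2*(-31)) = -1025 + (4 - 62) = -1025 - 58 = -1083)
-521713 - o(138, 805) = -521713 - 1*(-1083) = -521713 + 1083 = -520630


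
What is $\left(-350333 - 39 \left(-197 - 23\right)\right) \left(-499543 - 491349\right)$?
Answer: $338640313676$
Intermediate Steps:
$\left(-350333 - 39 \left(-197 - 23\right)\right) \left(-499543 - 491349\right) = \left(-350333 - -8580\right) \left(-990892\right) = \left(-350333 + 8580\right) \left(-990892\right) = \left(-341753\right) \left(-990892\right) = 338640313676$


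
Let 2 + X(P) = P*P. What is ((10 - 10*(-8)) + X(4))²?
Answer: 10816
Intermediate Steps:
X(P) = -2 + P² (X(P) = -2 + P*P = -2 + P²)
((10 - 10*(-8)) + X(4))² = ((10 - 10*(-8)) + (-2 + 4²))² = ((10 + 80) + (-2 + 16))² = (90 + 14)² = 104² = 10816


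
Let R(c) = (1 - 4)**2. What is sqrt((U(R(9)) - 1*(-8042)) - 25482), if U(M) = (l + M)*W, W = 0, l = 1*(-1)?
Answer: 4*I*sqrt(1090) ≈ 132.06*I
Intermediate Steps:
l = -1
R(c) = 9 (R(c) = (-3)**2 = 9)
U(M) = 0 (U(M) = (-1 + M)*0 = 0)
sqrt((U(R(9)) - 1*(-8042)) - 25482) = sqrt((0 - 1*(-8042)) - 25482) = sqrt((0 + 8042) - 25482) = sqrt(8042 - 25482) = sqrt(-17440) = 4*I*sqrt(1090)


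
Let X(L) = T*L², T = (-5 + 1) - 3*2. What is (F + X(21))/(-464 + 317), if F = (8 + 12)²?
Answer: 4010/147 ≈ 27.279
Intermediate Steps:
F = 400 (F = 20² = 400)
T = -10 (T = -4 - 6 = -10)
X(L) = -10*L²
(F + X(21))/(-464 + 317) = (400 - 10*21²)/(-464 + 317) = (400 - 10*441)/(-147) = (400 - 4410)*(-1/147) = -4010*(-1/147) = 4010/147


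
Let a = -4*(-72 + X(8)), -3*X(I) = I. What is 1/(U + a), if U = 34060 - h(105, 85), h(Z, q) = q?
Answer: 3/102821 ≈ 2.9177e-5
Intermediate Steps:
X(I) = -I/3
U = 33975 (U = 34060 - 1*85 = 34060 - 85 = 33975)
a = 896/3 (a = -4*(-72 - 1/3*8) = -4*(-72 - 8/3) = -4*(-224/3) = 896/3 ≈ 298.67)
1/(U + a) = 1/(33975 + 896/3) = 1/(102821/3) = 3/102821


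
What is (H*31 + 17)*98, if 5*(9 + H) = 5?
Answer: -22638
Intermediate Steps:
H = -8 (H = -9 + (⅕)*5 = -9 + 1 = -8)
(H*31 + 17)*98 = (-8*31 + 17)*98 = (-248 + 17)*98 = -231*98 = -22638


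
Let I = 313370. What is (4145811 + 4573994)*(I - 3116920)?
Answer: -24446409307750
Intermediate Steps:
(4145811 + 4573994)*(I - 3116920) = (4145811 + 4573994)*(313370 - 3116920) = 8719805*(-2803550) = -24446409307750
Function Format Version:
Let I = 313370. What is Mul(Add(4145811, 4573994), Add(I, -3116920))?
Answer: -24446409307750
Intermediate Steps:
Mul(Add(4145811, 4573994), Add(I, -3116920)) = Mul(Add(4145811, 4573994), Add(313370, -3116920)) = Mul(8719805, -2803550) = -24446409307750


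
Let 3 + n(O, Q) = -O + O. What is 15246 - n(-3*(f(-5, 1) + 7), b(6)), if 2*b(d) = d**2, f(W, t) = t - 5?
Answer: 15249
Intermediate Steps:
f(W, t) = -5 + t
b(d) = d**2/2
n(O, Q) = -3 (n(O, Q) = -3 + (-O + O) = -3 + 0 = -3)
15246 - n(-3*(f(-5, 1) + 7), b(6)) = 15246 - 1*(-3) = 15246 + 3 = 15249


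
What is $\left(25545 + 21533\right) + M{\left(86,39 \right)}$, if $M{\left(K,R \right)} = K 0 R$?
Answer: $47078$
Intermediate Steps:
$M{\left(K,R \right)} = 0$ ($M{\left(K,R \right)} = 0 R = 0$)
$\left(25545 + 21533\right) + M{\left(86,39 \right)} = \left(25545 + 21533\right) + 0 = 47078 + 0 = 47078$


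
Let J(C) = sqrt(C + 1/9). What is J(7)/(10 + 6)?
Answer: 1/6 ≈ 0.16667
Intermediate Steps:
J(C) = sqrt(1/9 + C) (J(C) = sqrt(C + 1/9) = sqrt(1/9 + C))
J(7)/(10 + 6) = (sqrt(1 + 9*7)/3)/(10 + 6) = (sqrt(1 + 63)/3)/16 = (sqrt(64)/3)/16 = ((1/3)*8)/16 = (1/16)*(8/3) = 1/6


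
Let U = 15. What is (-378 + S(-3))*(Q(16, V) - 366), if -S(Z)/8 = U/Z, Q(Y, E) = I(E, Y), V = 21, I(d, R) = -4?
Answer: 125060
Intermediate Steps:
Q(Y, E) = -4
S(Z) = -120/Z
(-378 + S(-3))*(Q(16, V) - 366) = (-378 - 120/(-3))*(-4 - 366) = (-378 - 120*(-1/3))*(-370) = (-378 + 40)*(-370) = -338*(-370) = 125060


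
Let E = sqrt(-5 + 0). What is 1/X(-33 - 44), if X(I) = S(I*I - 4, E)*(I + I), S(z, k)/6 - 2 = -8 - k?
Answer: 1/6314 - I*sqrt(5)/37884 ≈ 0.00015838 - 5.9024e-5*I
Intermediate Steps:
E = I*sqrt(5) (E = sqrt(-5) = I*sqrt(5) ≈ 2.2361*I)
S(z, k) = -36 - 6*k (S(z, k) = 12 + 6*(-8 - k) = 12 + (-48 - 6*k) = -36 - 6*k)
X(I) = 2*I*(-36 - 6*I*sqrt(5)) (X(I) = (-36 - 6*I*sqrt(5))*(I + I) = (-36 - 6*I*sqrt(5))*(2*I) = 2*I*(-36 - 6*I*sqrt(5)))
1/X(-33 - 44) = 1/(-12*(-33 - 44)*(6 + I*sqrt(5))) = 1/(-12*(-77)*(6 + I*sqrt(5))) = 1/(5544 + 924*I*sqrt(5))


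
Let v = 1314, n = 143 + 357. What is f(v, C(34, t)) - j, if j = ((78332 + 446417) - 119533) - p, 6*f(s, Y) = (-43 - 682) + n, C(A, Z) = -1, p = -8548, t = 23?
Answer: -827603/2 ≈ -4.1380e+5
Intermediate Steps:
n = 500
f(s, Y) = -75/2 (f(s, Y) = ((-43 - 682) + 500)/6 = (-725 + 500)/6 = (1/6)*(-225) = -75/2)
j = 413764 (j = ((78332 + 446417) - 119533) - 1*(-8548) = (524749 - 119533) + 8548 = 405216 + 8548 = 413764)
f(v, C(34, t)) - j = -75/2 - 1*413764 = -75/2 - 413764 = -827603/2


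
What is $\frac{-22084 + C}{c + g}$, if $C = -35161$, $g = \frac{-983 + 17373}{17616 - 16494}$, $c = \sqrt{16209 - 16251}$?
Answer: $- \frac{2175023775}{664267} + \frac{148894245 i \sqrt{42}}{664267} \approx -3274.3 + 1452.6 i$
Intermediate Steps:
$c = i \sqrt{42}$ ($c = \sqrt{-42} = i \sqrt{42} \approx 6.4807 i$)
$g = \frac{745}{51}$ ($g = \frac{16390}{1122} = 16390 \cdot \frac{1}{1122} = \frac{745}{51} \approx 14.608$)
$\frac{-22084 + C}{c + g} = \frac{-22084 - 35161}{i \sqrt{42} + \frac{745}{51}} = - \frac{57245}{\frac{745}{51} + i \sqrt{42}}$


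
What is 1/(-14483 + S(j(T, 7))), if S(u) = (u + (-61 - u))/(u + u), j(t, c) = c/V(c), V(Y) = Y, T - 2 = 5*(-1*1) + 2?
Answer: -2/29027 ≈ -6.8901e-5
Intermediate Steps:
T = -1 (T = 2 + (5*(-1*1) + 2) = 2 + (5*(-1) + 2) = 2 + (-5 + 2) = 2 - 3 = -1)
j(t, c) = 1 (j(t, c) = c/c = 1)
S(u) = -61/(2*u) (S(u) = -61*1/(2*u) = -61/(2*u))
1/(-14483 + S(j(T, 7))) = 1/(-14483 - 61/2/1) = 1/(-14483 - 61/2*1) = 1/(-14483 - 61/2) = 1/(-29027/2) = -2/29027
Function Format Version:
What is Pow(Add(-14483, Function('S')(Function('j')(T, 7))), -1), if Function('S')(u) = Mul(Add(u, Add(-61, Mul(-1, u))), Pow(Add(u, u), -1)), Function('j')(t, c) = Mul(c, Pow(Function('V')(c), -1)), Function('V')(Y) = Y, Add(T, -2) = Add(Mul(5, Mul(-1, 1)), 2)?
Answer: Rational(-2, 29027) ≈ -6.8901e-5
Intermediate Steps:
T = -1 (T = Add(2, Add(Mul(5, Mul(-1, 1)), 2)) = Add(2, Add(Mul(5, -1), 2)) = Add(2, Add(-5, 2)) = Add(2, -3) = -1)
Function('j')(t, c) = 1 (Function('j')(t, c) = Mul(c, Pow(c, -1)) = 1)
Function('S')(u) = Mul(Rational(-61, 2), Pow(u, -1)) (Function('S')(u) = Mul(-61, Pow(Mul(2, u), -1)) = Mul(-61, Mul(Rational(1, 2), Pow(u, -1))) = Mul(Rational(-61, 2), Pow(u, -1)))
Pow(Add(-14483, Function('S')(Function('j')(T, 7))), -1) = Pow(Add(-14483, Mul(Rational(-61, 2), Pow(1, -1))), -1) = Pow(Add(-14483, Mul(Rational(-61, 2), 1)), -1) = Pow(Add(-14483, Rational(-61, 2)), -1) = Pow(Rational(-29027, 2), -1) = Rational(-2, 29027)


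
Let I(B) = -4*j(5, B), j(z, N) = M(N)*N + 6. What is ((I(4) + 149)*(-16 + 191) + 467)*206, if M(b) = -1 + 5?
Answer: 2295252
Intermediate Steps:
M(b) = 4
j(z, N) = 6 + 4*N (j(z, N) = 4*N + 6 = 6 + 4*N)
I(B) = -24 - 16*B (I(B) = -4*(6 + 4*B) = -24 - 16*B)
((I(4) + 149)*(-16 + 191) + 467)*206 = (((-24 - 16*4) + 149)*(-16 + 191) + 467)*206 = (((-24 - 64) + 149)*175 + 467)*206 = ((-88 + 149)*175 + 467)*206 = (61*175 + 467)*206 = (10675 + 467)*206 = 11142*206 = 2295252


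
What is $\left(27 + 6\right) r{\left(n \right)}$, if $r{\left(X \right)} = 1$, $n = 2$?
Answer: $33$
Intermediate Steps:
$\left(27 + 6\right) r{\left(n \right)} = \left(27 + 6\right) 1 = 33 \cdot 1 = 33$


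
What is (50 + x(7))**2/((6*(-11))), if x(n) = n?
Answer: -1083/22 ≈ -49.227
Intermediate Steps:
(50 + x(7))**2/((6*(-11))) = (50 + 7)**2/((6*(-11))) = 57**2/(-66) = 3249*(-1/66) = -1083/22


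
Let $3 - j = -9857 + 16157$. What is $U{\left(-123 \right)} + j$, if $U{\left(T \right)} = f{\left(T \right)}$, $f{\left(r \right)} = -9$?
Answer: $-6306$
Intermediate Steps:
$j = -6297$ ($j = 3 - \left(-9857 + 16157\right) = 3 - 6300 = -6297$)
$U{\left(T \right)} = -9$
$U{\left(-123 \right)} + j = -9 - 6297 = -6306$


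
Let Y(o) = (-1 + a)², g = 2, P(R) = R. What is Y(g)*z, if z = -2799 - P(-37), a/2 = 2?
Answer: -24858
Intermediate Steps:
a = 4 (a = 2*2 = 4)
z = -2762 (z = -2799 - 1*(-37) = -2799 + 37 = -2762)
Y(o) = 9 (Y(o) = (-1 + 4)² = 3² = 9)
Y(g)*z = 9*(-2762) = -24858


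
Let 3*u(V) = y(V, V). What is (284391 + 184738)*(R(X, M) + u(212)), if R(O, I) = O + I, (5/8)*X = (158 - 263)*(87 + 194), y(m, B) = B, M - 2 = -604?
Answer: -67187717122/3 ≈ -2.2396e+10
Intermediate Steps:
M = -602 (M = 2 - 604 = -602)
u(V) = V/3
X = -47208 (X = 8*((158 - 263)*(87 + 194))/5 = 8*(-105*281)/5 = (8/5)*(-29505) = -47208)
R(O, I) = I + O
(284391 + 184738)*(R(X, M) + u(212)) = (284391 + 184738)*((-602 - 47208) + (⅓)*212) = 469129*(-47810 + 212/3) = 469129*(-143218/3) = -67187717122/3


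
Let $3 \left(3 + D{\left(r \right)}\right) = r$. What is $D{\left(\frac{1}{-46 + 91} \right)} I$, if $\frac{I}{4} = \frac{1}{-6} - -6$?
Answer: $- \frac{5656}{81} \approx -69.827$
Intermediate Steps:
$D{\left(r \right)} = -3 + \frac{r}{3}$
$I = \frac{70}{3}$ ($I = 4 \left(\frac{1}{-6} - -6\right) = 4 \left(- \frac{1}{6} + 6\right) = 4 \cdot \frac{35}{6} = \frac{70}{3} \approx 23.333$)
$D{\left(\frac{1}{-46 + 91} \right)} I = \left(-3 + \frac{1}{3 \left(-46 + 91\right)}\right) \frac{70}{3} = \left(-3 + \frac{1}{3 \cdot 45}\right) \frac{70}{3} = \left(-3 + \frac{1}{3} \cdot \frac{1}{45}\right) \frac{70}{3} = \left(-3 + \frac{1}{135}\right) \frac{70}{3} = \left(- \frac{404}{135}\right) \frac{70}{3} = - \frac{5656}{81}$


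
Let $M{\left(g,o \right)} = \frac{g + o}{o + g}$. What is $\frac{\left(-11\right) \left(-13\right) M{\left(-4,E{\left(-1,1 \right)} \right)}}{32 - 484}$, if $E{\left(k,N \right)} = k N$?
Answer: $- \frac{143}{452} \approx -0.31637$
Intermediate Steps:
$E{\left(k,N \right)} = N k$
$M{\left(g,o \right)} = 1$ ($M{\left(g,o \right)} = \frac{g + o}{g + o} = 1$)
$\frac{\left(-11\right) \left(-13\right) M{\left(-4,E{\left(-1,1 \right)} \right)}}{32 - 484} = \frac{\left(-11\right) \left(-13\right) 1}{32 - 484} = \frac{143 \cdot 1}{32 - 484} = \frac{143}{-452} = 143 \left(- \frac{1}{452}\right) = - \frac{143}{452}$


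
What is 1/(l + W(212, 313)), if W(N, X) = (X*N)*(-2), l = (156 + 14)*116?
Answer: -1/112992 ≈ -8.8502e-6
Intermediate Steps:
l = 19720 (l = 170*116 = 19720)
W(N, X) = -2*N*X (W(N, X) = (N*X)*(-2) = -2*N*X)
1/(l + W(212, 313)) = 1/(19720 - 2*212*313) = 1/(19720 - 132712) = 1/(-112992) = -1/112992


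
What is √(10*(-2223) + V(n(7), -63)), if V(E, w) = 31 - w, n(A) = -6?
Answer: 2*I*√5534 ≈ 148.78*I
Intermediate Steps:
√(10*(-2223) + V(n(7), -63)) = √(10*(-2223) + (31 - 1*(-63))) = √(-22230 + (31 + 63)) = √(-22230 + 94) = √(-22136) = 2*I*√5534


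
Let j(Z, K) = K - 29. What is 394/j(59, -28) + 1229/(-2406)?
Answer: -113113/15238 ≈ -7.4231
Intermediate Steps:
j(Z, K) = -29 + K
394/j(59, -28) + 1229/(-2406) = 394/(-29 - 28) + 1229/(-2406) = 394/(-57) + 1229*(-1/2406) = 394*(-1/57) - 1229/2406 = -394/57 - 1229/2406 = -113113/15238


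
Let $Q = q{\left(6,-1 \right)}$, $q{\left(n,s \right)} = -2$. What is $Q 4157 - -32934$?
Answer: $24620$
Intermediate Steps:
$Q = -2$
$Q 4157 - -32934 = \left(-2\right) 4157 - -32934 = -8314 + 32934 = 24620$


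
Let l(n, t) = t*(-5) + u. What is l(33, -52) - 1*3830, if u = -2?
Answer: -3572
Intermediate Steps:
l(n, t) = -2 - 5*t (l(n, t) = t*(-5) - 2 = -5*t - 2 = -2 - 5*t)
l(33, -52) - 1*3830 = (-2 - 5*(-52)) - 1*3830 = (-2 + 260) - 3830 = 258 - 3830 = -3572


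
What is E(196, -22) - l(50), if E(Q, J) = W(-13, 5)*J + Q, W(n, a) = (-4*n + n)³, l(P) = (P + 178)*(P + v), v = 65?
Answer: -1331042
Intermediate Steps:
l(P) = (65 + P)*(178 + P) (l(P) = (P + 178)*(P + 65) = (178 + P)*(65 + P) = (65 + P)*(178 + P))
W(n, a) = -27*n³ (W(n, a) = (-3*n)³ = -27*n³)
E(Q, J) = Q + 59319*J (E(Q, J) = (-27*(-13)³)*J + Q = (-27*(-2197))*J + Q = 59319*J + Q = Q + 59319*J)
E(196, -22) - l(50) = (196 + 59319*(-22)) - (11570 + 50² + 243*50) = (196 - 1305018) - (11570 + 2500 + 12150) = -1304822 - 1*26220 = -1304822 - 26220 = -1331042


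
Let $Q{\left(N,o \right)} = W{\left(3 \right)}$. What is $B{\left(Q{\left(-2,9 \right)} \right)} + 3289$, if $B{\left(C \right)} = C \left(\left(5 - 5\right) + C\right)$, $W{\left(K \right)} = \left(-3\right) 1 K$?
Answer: $3370$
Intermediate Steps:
$W{\left(K \right)} = - 3 K$
$Q{\left(N,o \right)} = -9$ ($Q{\left(N,o \right)} = \left(-3\right) 3 = -9$)
$B{\left(C \right)} = C^{2}$ ($B{\left(C \right)} = C \left(0 + C\right) = C C = C^{2}$)
$B{\left(Q{\left(-2,9 \right)} \right)} + 3289 = \left(-9\right)^{2} + 3289 = 81 + 3289 = 3370$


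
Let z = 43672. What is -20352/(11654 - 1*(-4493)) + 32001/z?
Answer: -372092397/705171784 ≈ -0.52766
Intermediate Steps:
-20352/(11654 - 1*(-4493)) + 32001/z = -20352/(11654 - 1*(-4493)) + 32001/43672 = -20352/(11654 + 4493) + 32001*(1/43672) = -20352/16147 + 32001/43672 = -372092397/705171784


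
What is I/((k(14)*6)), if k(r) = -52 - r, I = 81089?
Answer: -81089/396 ≈ -204.77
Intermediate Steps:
I/((k(14)*6)) = 81089/(((-52 - 1*14)*6)) = 81089/(((-52 - 14)*6)) = 81089/((-66*6)) = 81089/(-396) = 81089*(-1/396) = -81089/396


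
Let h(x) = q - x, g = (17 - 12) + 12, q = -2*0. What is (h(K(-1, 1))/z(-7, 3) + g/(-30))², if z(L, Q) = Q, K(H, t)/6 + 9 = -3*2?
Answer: 779689/900 ≈ 866.32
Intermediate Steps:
K(H, t) = -90 (K(H, t) = -54 + 6*(-3*2) = -54 + 6*(-6) = -54 - 36 = -90)
q = 0
g = 17 (g = 5 + 12 = 17)
h(x) = -x (h(x) = 0 - x = -x)
(h(K(-1, 1))/z(-7, 3) + g/(-30))² = (-1*(-90)/3 + 17/(-30))² = (90*(⅓) + 17*(-1/30))² = (30 - 17/30)² = (883/30)² = 779689/900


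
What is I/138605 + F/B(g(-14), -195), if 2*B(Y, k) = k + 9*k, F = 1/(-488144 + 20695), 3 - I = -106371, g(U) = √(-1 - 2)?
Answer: 9696261913291/12634199885775 ≈ 0.76746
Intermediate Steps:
g(U) = I*√3 (g(U) = √(-3) = I*√3)
I = 106374 (I = 3 - 1*(-106371) = 3 + 106371 = 106374)
F = -1/467449 (F = 1/(-467449) = -1/467449 ≈ -2.1393e-6)
B(Y, k) = 5*k (B(Y, k) = (k + 9*k)/2 = (10*k)/2 = 5*k)
I/138605 + F/B(g(-14), -195) = 106374/138605 - 1/(467449*(5*(-195))) = 106374*(1/138605) - 1/467449/(-975) = 106374/138605 - 1/467449*(-1/975) = 106374/138605 + 1/455762775 = 9696261913291/12634199885775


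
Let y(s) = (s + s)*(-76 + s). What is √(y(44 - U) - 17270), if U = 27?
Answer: 2*I*√4819 ≈ 138.84*I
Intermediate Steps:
y(s) = 2*s*(-76 + s) (y(s) = (2*s)*(-76 + s) = 2*s*(-76 + s))
√(y(44 - U) - 17270) = √(2*(44 - 1*27)*(-76 + (44 - 1*27)) - 17270) = √(2*(44 - 27)*(-76 + (44 - 27)) - 17270) = √(2*17*(-76 + 17) - 17270) = √(2*17*(-59) - 17270) = √(-2006 - 17270) = √(-19276) = 2*I*√4819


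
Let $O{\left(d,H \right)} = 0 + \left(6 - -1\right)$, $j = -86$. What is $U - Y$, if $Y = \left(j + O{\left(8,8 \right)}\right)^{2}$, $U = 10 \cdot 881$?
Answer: $2569$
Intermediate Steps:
$O{\left(d,H \right)} = 7$ ($O{\left(d,H \right)} = 0 + \left(6 + 1\right) = 0 + 7 = 7$)
$U = 8810$
$Y = 6241$ ($Y = \left(-86 + 7\right)^{2} = \left(-79\right)^{2} = 6241$)
$U - Y = 8810 - 6241 = 2569$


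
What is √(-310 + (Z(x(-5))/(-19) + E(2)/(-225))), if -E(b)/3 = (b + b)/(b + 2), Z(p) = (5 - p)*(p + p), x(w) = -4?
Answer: I*√24870867/285 ≈ 17.499*I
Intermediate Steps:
Z(p) = 2*p*(5 - p) (Z(p) = (5 - p)*(2*p) = 2*p*(5 - p))
E(b) = -6*b/(2 + b) (E(b) = -3*(b + b)/(b + 2) = -3*2*b/(2 + b) = -6*b/(2 + b))
√(-310 + (Z(x(-5))/(-19) + E(2)/(-225))) = √(-310 + ((2*(-4)*(5 - 1*(-4)))/(-19) - 6*2/(2 + 2)/(-225))) = √(-310 + ((2*(-4)*(5 + 4))*(-1/19) - 6*2/4*(-1/225))) = √(-310 + ((2*(-4)*9)*(-1/19) - 6*2*¼*(-1/225))) = √(-310 + (-72*(-1/19) - 3*(-1/225))) = √(-310 + (72/19 + 1/75)) = √(-310 + 5419/1425) = √(-436331/1425) = I*√24870867/285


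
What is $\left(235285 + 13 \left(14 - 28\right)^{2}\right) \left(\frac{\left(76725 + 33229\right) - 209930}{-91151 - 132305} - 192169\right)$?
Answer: $- \frac{1276604780732163}{27932} \approx -4.5704 \cdot 10^{10}$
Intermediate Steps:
$\left(235285 + 13 \left(14 - 28\right)^{2}\right) \left(\frac{\left(76725 + 33229\right) - 209930}{-91151 - 132305} - 192169\right) = \left(235285 + 13 \left(-14\right)^{2}\right) \left(\frac{109954 - 209930}{-223456} - 192169\right) = \left(235285 + 13 \cdot 196\right) \left(\left(-99976\right) \left(- \frac{1}{223456}\right) - 192169\right) = \left(235285 + 2548\right) \left(\frac{12497}{27932} - 192169\right) = 237833 \left(- \frac{5367652011}{27932}\right) = - \frac{1276604780732163}{27932}$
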